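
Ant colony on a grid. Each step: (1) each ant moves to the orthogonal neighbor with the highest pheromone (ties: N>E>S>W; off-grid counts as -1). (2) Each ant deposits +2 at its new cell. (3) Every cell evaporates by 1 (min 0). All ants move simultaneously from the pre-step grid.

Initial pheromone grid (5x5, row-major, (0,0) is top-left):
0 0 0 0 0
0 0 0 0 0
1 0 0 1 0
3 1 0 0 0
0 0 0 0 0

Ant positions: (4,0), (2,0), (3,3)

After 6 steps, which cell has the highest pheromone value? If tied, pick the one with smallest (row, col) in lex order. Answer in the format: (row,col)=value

Answer: (3,0)=9

Derivation:
Step 1: ant0:(4,0)->N->(3,0) | ant1:(2,0)->S->(3,0) | ant2:(3,3)->N->(2,3)
  grid max=6 at (3,0)
Step 2: ant0:(3,0)->N->(2,0) | ant1:(3,0)->N->(2,0) | ant2:(2,3)->N->(1,3)
  grid max=5 at (3,0)
Step 3: ant0:(2,0)->S->(3,0) | ant1:(2,0)->S->(3,0) | ant2:(1,3)->S->(2,3)
  grid max=8 at (3,0)
Step 4: ant0:(3,0)->N->(2,0) | ant1:(3,0)->N->(2,0) | ant2:(2,3)->N->(1,3)
  grid max=7 at (3,0)
Step 5: ant0:(2,0)->S->(3,0) | ant1:(2,0)->S->(3,0) | ant2:(1,3)->S->(2,3)
  grid max=10 at (3,0)
Step 6: ant0:(3,0)->N->(2,0) | ant1:(3,0)->N->(2,0) | ant2:(2,3)->N->(1,3)
  grid max=9 at (3,0)
Final grid:
  0 0 0 0 0
  0 0 0 1 0
  7 0 0 1 0
  9 0 0 0 0
  0 0 0 0 0
Max pheromone 9 at (3,0)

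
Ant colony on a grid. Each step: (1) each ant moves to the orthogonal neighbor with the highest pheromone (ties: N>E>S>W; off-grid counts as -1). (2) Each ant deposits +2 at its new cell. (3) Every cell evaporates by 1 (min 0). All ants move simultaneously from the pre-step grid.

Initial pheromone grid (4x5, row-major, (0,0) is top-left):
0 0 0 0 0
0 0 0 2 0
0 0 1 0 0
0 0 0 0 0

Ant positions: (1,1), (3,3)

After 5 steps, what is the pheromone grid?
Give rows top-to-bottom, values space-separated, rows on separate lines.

After step 1: ants at (0,1),(2,3)
  0 1 0 0 0
  0 0 0 1 0
  0 0 0 1 0
  0 0 0 0 0
After step 2: ants at (0,2),(1,3)
  0 0 1 0 0
  0 0 0 2 0
  0 0 0 0 0
  0 0 0 0 0
After step 3: ants at (0,3),(0,3)
  0 0 0 3 0
  0 0 0 1 0
  0 0 0 0 0
  0 0 0 0 0
After step 4: ants at (1,3),(1,3)
  0 0 0 2 0
  0 0 0 4 0
  0 0 0 0 0
  0 0 0 0 0
After step 5: ants at (0,3),(0,3)
  0 0 0 5 0
  0 0 0 3 0
  0 0 0 0 0
  0 0 0 0 0

0 0 0 5 0
0 0 0 3 0
0 0 0 0 0
0 0 0 0 0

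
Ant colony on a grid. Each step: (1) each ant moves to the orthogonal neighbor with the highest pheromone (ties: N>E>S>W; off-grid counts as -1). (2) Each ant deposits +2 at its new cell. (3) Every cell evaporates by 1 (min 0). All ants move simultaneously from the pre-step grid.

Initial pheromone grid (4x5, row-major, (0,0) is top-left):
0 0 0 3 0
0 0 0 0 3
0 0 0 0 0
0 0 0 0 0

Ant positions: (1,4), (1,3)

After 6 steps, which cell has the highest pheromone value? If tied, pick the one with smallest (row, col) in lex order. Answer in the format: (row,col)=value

Step 1: ant0:(1,4)->N->(0,4) | ant1:(1,3)->N->(0,3)
  grid max=4 at (0,3)
Step 2: ant0:(0,4)->W->(0,3) | ant1:(0,3)->E->(0,4)
  grid max=5 at (0,3)
Step 3: ant0:(0,3)->E->(0,4) | ant1:(0,4)->W->(0,3)
  grid max=6 at (0,3)
Step 4: ant0:(0,4)->W->(0,3) | ant1:(0,3)->E->(0,4)
  grid max=7 at (0,3)
Step 5: ant0:(0,3)->E->(0,4) | ant1:(0,4)->W->(0,3)
  grid max=8 at (0,3)
Step 6: ant0:(0,4)->W->(0,3) | ant1:(0,3)->E->(0,4)
  grid max=9 at (0,3)
Final grid:
  0 0 0 9 6
  0 0 0 0 0
  0 0 0 0 0
  0 0 0 0 0
Max pheromone 9 at (0,3)

Answer: (0,3)=9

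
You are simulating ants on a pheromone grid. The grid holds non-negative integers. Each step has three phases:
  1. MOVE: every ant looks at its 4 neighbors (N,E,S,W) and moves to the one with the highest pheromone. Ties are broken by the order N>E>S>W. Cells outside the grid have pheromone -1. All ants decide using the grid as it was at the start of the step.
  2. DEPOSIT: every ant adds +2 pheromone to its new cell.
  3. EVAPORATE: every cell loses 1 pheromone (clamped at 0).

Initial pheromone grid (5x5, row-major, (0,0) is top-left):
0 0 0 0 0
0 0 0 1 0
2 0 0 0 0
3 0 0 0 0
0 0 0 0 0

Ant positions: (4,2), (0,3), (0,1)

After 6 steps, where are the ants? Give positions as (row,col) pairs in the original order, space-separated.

Step 1: ant0:(4,2)->N->(3,2) | ant1:(0,3)->S->(1,3) | ant2:(0,1)->E->(0,2)
  grid max=2 at (1,3)
Step 2: ant0:(3,2)->N->(2,2) | ant1:(1,3)->N->(0,3) | ant2:(0,2)->E->(0,3)
  grid max=3 at (0,3)
Step 3: ant0:(2,2)->N->(1,2) | ant1:(0,3)->S->(1,3) | ant2:(0,3)->S->(1,3)
  grid max=4 at (1,3)
Step 4: ant0:(1,2)->E->(1,3) | ant1:(1,3)->N->(0,3) | ant2:(1,3)->N->(0,3)
  grid max=5 at (0,3)
Step 5: ant0:(1,3)->N->(0,3) | ant1:(0,3)->S->(1,3) | ant2:(0,3)->S->(1,3)
  grid max=8 at (1,3)
Step 6: ant0:(0,3)->S->(1,3) | ant1:(1,3)->N->(0,3) | ant2:(1,3)->N->(0,3)
  grid max=9 at (0,3)

(1,3) (0,3) (0,3)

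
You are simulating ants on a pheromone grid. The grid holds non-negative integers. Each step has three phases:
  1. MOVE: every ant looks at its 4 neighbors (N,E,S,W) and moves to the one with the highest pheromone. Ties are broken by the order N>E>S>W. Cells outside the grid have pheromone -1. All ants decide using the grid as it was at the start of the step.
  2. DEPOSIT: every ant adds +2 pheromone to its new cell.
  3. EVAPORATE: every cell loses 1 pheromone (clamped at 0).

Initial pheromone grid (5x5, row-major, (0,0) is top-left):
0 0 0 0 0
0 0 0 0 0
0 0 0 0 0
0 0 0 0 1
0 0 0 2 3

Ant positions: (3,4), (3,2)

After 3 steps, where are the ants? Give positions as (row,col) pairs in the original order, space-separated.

Step 1: ant0:(3,4)->S->(4,4) | ant1:(3,2)->N->(2,2)
  grid max=4 at (4,4)
Step 2: ant0:(4,4)->W->(4,3) | ant1:(2,2)->N->(1,2)
  grid max=3 at (4,4)
Step 3: ant0:(4,3)->E->(4,4) | ant1:(1,2)->N->(0,2)
  grid max=4 at (4,4)

(4,4) (0,2)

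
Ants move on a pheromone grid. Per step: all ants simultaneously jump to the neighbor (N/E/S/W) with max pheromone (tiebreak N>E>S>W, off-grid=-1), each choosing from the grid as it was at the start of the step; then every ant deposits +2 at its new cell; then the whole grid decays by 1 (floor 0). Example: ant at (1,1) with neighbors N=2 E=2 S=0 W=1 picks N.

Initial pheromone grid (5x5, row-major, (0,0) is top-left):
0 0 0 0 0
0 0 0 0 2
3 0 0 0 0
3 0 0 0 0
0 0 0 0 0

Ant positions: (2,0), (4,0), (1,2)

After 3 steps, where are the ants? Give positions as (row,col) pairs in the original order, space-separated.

Step 1: ant0:(2,0)->S->(3,0) | ant1:(4,0)->N->(3,0) | ant2:(1,2)->N->(0,2)
  grid max=6 at (3,0)
Step 2: ant0:(3,0)->N->(2,0) | ant1:(3,0)->N->(2,0) | ant2:(0,2)->E->(0,3)
  grid max=5 at (2,0)
Step 3: ant0:(2,0)->S->(3,0) | ant1:(2,0)->S->(3,0) | ant2:(0,3)->E->(0,4)
  grid max=8 at (3,0)

(3,0) (3,0) (0,4)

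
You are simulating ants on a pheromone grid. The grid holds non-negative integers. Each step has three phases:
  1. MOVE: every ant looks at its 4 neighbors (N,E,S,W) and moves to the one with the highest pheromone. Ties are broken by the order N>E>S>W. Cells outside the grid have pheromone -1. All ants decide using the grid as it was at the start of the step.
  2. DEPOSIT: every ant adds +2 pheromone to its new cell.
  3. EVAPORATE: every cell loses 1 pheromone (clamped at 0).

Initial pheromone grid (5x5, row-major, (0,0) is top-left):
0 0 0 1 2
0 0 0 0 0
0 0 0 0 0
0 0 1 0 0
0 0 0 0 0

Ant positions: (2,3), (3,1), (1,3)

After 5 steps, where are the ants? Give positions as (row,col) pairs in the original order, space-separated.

Step 1: ant0:(2,3)->N->(1,3) | ant1:(3,1)->E->(3,2) | ant2:(1,3)->N->(0,3)
  grid max=2 at (0,3)
Step 2: ant0:(1,3)->N->(0,3) | ant1:(3,2)->N->(2,2) | ant2:(0,3)->E->(0,4)
  grid max=3 at (0,3)
Step 3: ant0:(0,3)->E->(0,4) | ant1:(2,2)->S->(3,2) | ant2:(0,4)->W->(0,3)
  grid max=4 at (0,3)
Step 4: ant0:(0,4)->W->(0,3) | ant1:(3,2)->N->(2,2) | ant2:(0,3)->E->(0,4)
  grid max=5 at (0,3)
Step 5: ant0:(0,3)->E->(0,4) | ant1:(2,2)->S->(3,2) | ant2:(0,4)->W->(0,3)
  grid max=6 at (0,3)

(0,4) (3,2) (0,3)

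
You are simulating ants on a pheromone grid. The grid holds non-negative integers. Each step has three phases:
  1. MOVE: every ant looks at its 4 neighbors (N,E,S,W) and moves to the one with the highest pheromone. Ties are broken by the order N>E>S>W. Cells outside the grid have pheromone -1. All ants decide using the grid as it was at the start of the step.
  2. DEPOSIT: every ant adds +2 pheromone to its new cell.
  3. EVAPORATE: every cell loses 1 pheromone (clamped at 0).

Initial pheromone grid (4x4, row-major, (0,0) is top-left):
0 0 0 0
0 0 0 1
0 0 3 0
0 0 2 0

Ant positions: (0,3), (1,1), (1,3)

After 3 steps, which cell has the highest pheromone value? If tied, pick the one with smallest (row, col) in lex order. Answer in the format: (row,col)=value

Answer: (0,3)=5

Derivation:
Step 1: ant0:(0,3)->S->(1,3) | ant1:(1,1)->N->(0,1) | ant2:(1,3)->N->(0,3)
  grid max=2 at (1,3)
Step 2: ant0:(1,3)->N->(0,3) | ant1:(0,1)->E->(0,2) | ant2:(0,3)->S->(1,3)
  grid max=3 at (1,3)
Step 3: ant0:(0,3)->S->(1,3) | ant1:(0,2)->E->(0,3) | ant2:(1,3)->N->(0,3)
  grid max=5 at (0,3)
Final grid:
  0 0 0 5
  0 0 0 4
  0 0 0 0
  0 0 0 0
Max pheromone 5 at (0,3)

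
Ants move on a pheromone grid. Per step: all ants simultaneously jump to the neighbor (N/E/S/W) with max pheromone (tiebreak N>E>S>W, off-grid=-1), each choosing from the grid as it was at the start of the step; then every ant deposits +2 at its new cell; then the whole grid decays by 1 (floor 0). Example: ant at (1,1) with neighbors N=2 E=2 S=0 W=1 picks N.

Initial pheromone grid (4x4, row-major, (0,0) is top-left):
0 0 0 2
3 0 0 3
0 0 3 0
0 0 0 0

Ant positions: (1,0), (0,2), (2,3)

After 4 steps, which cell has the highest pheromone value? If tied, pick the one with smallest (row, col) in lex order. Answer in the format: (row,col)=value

Step 1: ant0:(1,0)->N->(0,0) | ant1:(0,2)->E->(0,3) | ant2:(2,3)->N->(1,3)
  grid max=4 at (1,3)
Step 2: ant0:(0,0)->S->(1,0) | ant1:(0,3)->S->(1,3) | ant2:(1,3)->N->(0,3)
  grid max=5 at (1,3)
Step 3: ant0:(1,0)->N->(0,0) | ant1:(1,3)->N->(0,3) | ant2:(0,3)->S->(1,3)
  grid max=6 at (1,3)
Step 4: ant0:(0,0)->S->(1,0) | ant1:(0,3)->S->(1,3) | ant2:(1,3)->N->(0,3)
  grid max=7 at (1,3)
Final grid:
  0 0 0 6
  3 0 0 7
  0 0 0 0
  0 0 0 0
Max pheromone 7 at (1,3)

Answer: (1,3)=7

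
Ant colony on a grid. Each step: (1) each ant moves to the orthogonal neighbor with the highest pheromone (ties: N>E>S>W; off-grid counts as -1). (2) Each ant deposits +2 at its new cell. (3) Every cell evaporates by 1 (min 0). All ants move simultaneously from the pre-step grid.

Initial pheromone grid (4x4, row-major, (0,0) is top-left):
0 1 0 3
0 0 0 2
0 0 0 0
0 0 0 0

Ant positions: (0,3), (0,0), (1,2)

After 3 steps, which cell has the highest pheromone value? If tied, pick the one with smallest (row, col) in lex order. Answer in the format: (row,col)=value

Answer: (1,3)=7

Derivation:
Step 1: ant0:(0,3)->S->(1,3) | ant1:(0,0)->E->(0,1) | ant2:(1,2)->E->(1,3)
  grid max=5 at (1,3)
Step 2: ant0:(1,3)->N->(0,3) | ant1:(0,1)->E->(0,2) | ant2:(1,3)->N->(0,3)
  grid max=5 at (0,3)
Step 3: ant0:(0,3)->S->(1,3) | ant1:(0,2)->E->(0,3) | ant2:(0,3)->S->(1,3)
  grid max=7 at (1,3)
Final grid:
  0 0 0 6
  0 0 0 7
  0 0 0 0
  0 0 0 0
Max pheromone 7 at (1,3)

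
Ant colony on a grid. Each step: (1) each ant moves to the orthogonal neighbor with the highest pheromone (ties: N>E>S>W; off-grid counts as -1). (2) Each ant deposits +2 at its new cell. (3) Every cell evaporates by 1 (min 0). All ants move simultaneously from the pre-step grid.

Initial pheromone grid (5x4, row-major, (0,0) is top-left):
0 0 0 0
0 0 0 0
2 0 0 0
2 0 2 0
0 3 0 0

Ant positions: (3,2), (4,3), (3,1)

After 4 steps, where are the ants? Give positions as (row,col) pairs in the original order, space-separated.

Step 1: ant0:(3,2)->N->(2,2) | ant1:(4,3)->N->(3,3) | ant2:(3,1)->S->(4,1)
  grid max=4 at (4,1)
Step 2: ant0:(2,2)->S->(3,2) | ant1:(3,3)->W->(3,2) | ant2:(4,1)->N->(3,1)
  grid max=4 at (3,2)
Step 3: ant0:(3,2)->W->(3,1) | ant1:(3,2)->W->(3,1) | ant2:(3,1)->E->(3,2)
  grid max=5 at (3,2)
Step 4: ant0:(3,1)->E->(3,2) | ant1:(3,1)->E->(3,2) | ant2:(3,2)->W->(3,1)
  grid max=8 at (3,2)

(3,2) (3,2) (3,1)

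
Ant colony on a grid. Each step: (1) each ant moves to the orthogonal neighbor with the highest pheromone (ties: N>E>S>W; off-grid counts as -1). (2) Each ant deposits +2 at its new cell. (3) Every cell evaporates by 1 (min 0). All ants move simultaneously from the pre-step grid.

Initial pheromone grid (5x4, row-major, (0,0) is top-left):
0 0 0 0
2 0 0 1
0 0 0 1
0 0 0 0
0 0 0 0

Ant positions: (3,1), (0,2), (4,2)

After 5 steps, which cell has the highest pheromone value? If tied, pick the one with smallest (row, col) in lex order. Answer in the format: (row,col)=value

Answer: (0,3)=5

Derivation:
Step 1: ant0:(3,1)->N->(2,1) | ant1:(0,2)->E->(0,3) | ant2:(4,2)->N->(3,2)
  grid max=1 at (0,3)
Step 2: ant0:(2,1)->N->(1,1) | ant1:(0,3)->S->(1,3) | ant2:(3,2)->N->(2,2)
  grid max=1 at (1,1)
Step 3: ant0:(1,1)->N->(0,1) | ant1:(1,3)->N->(0,3) | ant2:(2,2)->N->(1,2)
  grid max=1 at (0,1)
Step 4: ant0:(0,1)->E->(0,2) | ant1:(0,3)->S->(1,3) | ant2:(1,2)->N->(0,2)
  grid max=3 at (0,2)
Step 5: ant0:(0,2)->E->(0,3) | ant1:(1,3)->N->(0,3) | ant2:(0,2)->E->(0,3)
  grid max=5 at (0,3)
Final grid:
  0 0 2 5
  0 0 0 0
  0 0 0 0
  0 0 0 0
  0 0 0 0
Max pheromone 5 at (0,3)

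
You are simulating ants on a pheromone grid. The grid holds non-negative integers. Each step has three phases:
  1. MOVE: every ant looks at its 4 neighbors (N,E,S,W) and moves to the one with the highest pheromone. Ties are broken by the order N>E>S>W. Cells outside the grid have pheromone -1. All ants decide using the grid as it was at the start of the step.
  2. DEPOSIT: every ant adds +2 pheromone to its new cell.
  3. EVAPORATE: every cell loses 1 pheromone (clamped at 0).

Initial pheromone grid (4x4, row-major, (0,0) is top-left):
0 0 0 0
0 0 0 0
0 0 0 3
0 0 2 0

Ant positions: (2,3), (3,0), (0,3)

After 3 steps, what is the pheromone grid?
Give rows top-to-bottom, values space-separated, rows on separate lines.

After step 1: ants at (1,3),(2,0),(1,3)
  0 0 0 0
  0 0 0 3
  1 0 0 2
  0 0 1 0
After step 2: ants at (2,3),(1,0),(2,3)
  0 0 0 0
  1 0 0 2
  0 0 0 5
  0 0 0 0
After step 3: ants at (1,3),(0,0),(1,3)
  1 0 0 0
  0 0 0 5
  0 0 0 4
  0 0 0 0

1 0 0 0
0 0 0 5
0 0 0 4
0 0 0 0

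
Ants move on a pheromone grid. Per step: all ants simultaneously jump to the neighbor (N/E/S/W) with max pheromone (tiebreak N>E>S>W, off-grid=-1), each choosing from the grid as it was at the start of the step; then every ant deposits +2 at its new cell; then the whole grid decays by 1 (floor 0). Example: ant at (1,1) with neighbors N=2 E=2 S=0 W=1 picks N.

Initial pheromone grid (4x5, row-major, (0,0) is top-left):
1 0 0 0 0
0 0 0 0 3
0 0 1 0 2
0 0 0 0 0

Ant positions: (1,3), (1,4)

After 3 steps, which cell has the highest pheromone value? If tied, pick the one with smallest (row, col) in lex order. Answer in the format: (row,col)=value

Answer: (1,4)=6

Derivation:
Step 1: ant0:(1,3)->E->(1,4) | ant1:(1,4)->S->(2,4)
  grid max=4 at (1,4)
Step 2: ant0:(1,4)->S->(2,4) | ant1:(2,4)->N->(1,4)
  grid max=5 at (1,4)
Step 3: ant0:(2,4)->N->(1,4) | ant1:(1,4)->S->(2,4)
  grid max=6 at (1,4)
Final grid:
  0 0 0 0 0
  0 0 0 0 6
  0 0 0 0 5
  0 0 0 0 0
Max pheromone 6 at (1,4)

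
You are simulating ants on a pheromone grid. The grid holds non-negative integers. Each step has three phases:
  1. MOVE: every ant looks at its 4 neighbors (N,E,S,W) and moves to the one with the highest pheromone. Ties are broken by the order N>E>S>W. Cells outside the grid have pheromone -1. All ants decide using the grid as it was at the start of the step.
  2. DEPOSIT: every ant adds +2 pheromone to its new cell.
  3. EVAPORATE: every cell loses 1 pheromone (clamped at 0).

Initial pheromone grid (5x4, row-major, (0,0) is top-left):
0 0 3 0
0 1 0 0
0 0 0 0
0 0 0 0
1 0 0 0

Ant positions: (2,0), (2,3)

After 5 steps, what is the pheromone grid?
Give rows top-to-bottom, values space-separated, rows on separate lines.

After step 1: ants at (1,0),(1,3)
  0 0 2 0
  1 0 0 1
  0 0 0 0
  0 0 0 0
  0 0 0 0
After step 2: ants at (0,0),(0,3)
  1 0 1 1
  0 0 0 0
  0 0 0 0
  0 0 0 0
  0 0 0 0
After step 3: ants at (0,1),(0,2)
  0 1 2 0
  0 0 0 0
  0 0 0 0
  0 0 0 0
  0 0 0 0
After step 4: ants at (0,2),(0,1)
  0 2 3 0
  0 0 0 0
  0 0 0 0
  0 0 0 0
  0 0 0 0
After step 5: ants at (0,1),(0,2)
  0 3 4 0
  0 0 0 0
  0 0 0 0
  0 0 0 0
  0 0 0 0

0 3 4 0
0 0 0 0
0 0 0 0
0 0 0 0
0 0 0 0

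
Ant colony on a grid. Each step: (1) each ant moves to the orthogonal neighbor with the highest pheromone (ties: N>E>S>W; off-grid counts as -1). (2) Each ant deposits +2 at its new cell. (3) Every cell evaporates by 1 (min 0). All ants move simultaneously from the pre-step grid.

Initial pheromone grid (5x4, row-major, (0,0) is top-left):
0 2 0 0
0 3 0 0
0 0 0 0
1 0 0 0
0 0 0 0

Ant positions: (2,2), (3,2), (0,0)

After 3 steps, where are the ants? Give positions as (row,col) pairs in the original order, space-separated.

Step 1: ant0:(2,2)->N->(1,2) | ant1:(3,2)->N->(2,2) | ant2:(0,0)->E->(0,1)
  grid max=3 at (0,1)
Step 2: ant0:(1,2)->W->(1,1) | ant1:(2,2)->N->(1,2) | ant2:(0,1)->S->(1,1)
  grid max=5 at (1,1)
Step 3: ant0:(1,1)->N->(0,1) | ant1:(1,2)->W->(1,1) | ant2:(1,1)->N->(0,1)
  grid max=6 at (1,1)

(0,1) (1,1) (0,1)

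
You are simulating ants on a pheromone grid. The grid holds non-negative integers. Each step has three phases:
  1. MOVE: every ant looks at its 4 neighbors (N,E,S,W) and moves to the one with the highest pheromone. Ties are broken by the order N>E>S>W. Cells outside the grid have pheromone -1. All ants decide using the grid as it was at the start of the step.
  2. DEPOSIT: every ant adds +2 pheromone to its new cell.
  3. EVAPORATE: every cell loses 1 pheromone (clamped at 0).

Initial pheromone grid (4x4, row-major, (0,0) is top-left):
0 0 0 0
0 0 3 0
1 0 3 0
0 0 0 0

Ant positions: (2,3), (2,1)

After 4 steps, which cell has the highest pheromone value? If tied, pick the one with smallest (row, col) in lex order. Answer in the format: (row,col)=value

Step 1: ant0:(2,3)->W->(2,2) | ant1:(2,1)->E->(2,2)
  grid max=6 at (2,2)
Step 2: ant0:(2,2)->N->(1,2) | ant1:(2,2)->N->(1,2)
  grid max=5 at (1,2)
Step 3: ant0:(1,2)->S->(2,2) | ant1:(1,2)->S->(2,2)
  grid max=8 at (2,2)
Step 4: ant0:(2,2)->N->(1,2) | ant1:(2,2)->N->(1,2)
  grid max=7 at (1,2)
Final grid:
  0 0 0 0
  0 0 7 0
  0 0 7 0
  0 0 0 0
Max pheromone 7 at (1,2)

Answer: (1,2)=7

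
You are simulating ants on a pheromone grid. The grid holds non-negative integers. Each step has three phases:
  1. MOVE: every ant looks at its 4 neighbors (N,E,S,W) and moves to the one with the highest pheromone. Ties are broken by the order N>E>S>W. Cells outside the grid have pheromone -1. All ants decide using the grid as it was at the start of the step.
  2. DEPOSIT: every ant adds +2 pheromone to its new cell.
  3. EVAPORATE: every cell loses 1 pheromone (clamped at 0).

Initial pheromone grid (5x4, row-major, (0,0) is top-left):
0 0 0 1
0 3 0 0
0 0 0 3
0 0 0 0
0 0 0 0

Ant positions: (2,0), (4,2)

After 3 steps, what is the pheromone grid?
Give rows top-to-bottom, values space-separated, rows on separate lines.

After step 1: ants at (1,0),(3,2)
  0 0 0 0
  1 2 0 0
  0 0 0 2
  0 0 1 0
  0 0 0 0
After step 2: ants at (1,1),(2,2)
  0 0 0 0
  0 3 0 0
  0 0 1 1
  0 0 0 0
  0 0 0 0
After step 3: ants at (0,1),(2,3)
  0 1 0 0
  0 2 0 0
  0 0 0 2
  0 0 0 0
  0 0 0 0

0 1 0 0
0 2 0 0
0 0 0 2
0 0 0 0
0 0 0 0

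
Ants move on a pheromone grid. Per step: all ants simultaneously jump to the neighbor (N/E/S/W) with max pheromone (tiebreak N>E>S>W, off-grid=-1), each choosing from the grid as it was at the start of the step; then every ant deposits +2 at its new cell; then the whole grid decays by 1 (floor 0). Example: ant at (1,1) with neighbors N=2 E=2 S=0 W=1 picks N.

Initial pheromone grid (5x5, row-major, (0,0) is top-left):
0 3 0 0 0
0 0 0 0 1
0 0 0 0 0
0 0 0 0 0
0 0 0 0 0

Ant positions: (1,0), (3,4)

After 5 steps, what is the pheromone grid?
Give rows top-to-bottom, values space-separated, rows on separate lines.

After step 1: ants at (0,0),(2,4)
  1 2 0 0 0
  0 0 0 0 0
  0 0 0 0 1
  0 0 0 0 0
  0 0 0 0 0
After step 2: ants at (0,1),(1,4)
  0 3 0 0 0
  0 0 0 0 1
  0 0 0 0 0
  0 0 0 0 0
  0 0 0 0 0
After step 3: ants at (0,2),(0,4)
  0 2 1 0 1
  0 0 0 0 0
  0 0 0 0 0
  0 0 0 0 0
  0 0 0 0 0
After step 4: ants at (0,1),(1,4)
  0 3 0 0 0
  0 0 0 0 1
  0 0 0 0 0
  0 0 0 0 0
  0 0 0 0 0
After step 5: ants at (0,2),(0,4)
  0 2 1 0 1
  0 0 0 0 0
  0 0 0 0 0
  0 0 0 0 0
  0 0 0 0 0

0 2 1 0 1
0 0 0 0 0
0 0 0 0 0
0 0 0 0 0
0 0 0 0 0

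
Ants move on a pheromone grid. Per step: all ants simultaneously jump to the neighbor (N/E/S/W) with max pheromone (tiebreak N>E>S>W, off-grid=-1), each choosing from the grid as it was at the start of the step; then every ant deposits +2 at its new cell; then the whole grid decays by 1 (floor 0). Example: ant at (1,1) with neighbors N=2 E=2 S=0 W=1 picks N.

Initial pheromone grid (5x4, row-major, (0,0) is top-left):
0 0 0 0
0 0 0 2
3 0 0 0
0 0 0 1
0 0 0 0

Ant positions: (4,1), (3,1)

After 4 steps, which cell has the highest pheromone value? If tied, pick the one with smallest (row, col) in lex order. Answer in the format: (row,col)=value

Step 1: ant0:(4,1)->N->(3,1) | ant1:(3,1)->N->(2,1)
  grid max=2 at (2,0)
Step 2: ant0:(3,1)->N->(2,1) | ant1:(2,1)->W->(2,0)
  grid max=3 at (2,0)
Step 3: ant0:(2,1)->W->(2,0) | ant1:(2,0)->E->(2,1)
  grid max=4 at (2,0)
Step 4: ant0:(2,0)->E->(2,1) | ant1:(2,1)->W->(2,0)
  grid max=5 at (2,0)
Final grid:
  0 0 0 0
  0 0 0 0
  5 4 0 0
  0 0 0 0
  0 0 0 0
Max pheromone 5 at (2,0)

Answer: (2,0)=5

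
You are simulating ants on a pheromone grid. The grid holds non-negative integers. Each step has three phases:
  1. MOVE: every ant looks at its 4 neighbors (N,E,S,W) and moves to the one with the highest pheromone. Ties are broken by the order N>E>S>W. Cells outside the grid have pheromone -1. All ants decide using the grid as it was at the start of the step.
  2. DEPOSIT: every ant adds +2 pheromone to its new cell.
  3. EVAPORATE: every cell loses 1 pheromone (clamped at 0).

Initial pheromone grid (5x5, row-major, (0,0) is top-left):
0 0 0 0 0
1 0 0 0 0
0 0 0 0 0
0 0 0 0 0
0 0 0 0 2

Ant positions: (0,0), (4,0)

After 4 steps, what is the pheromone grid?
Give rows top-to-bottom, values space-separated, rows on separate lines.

After step 1: ants at (1,0),(3,0)
  0 0 0 0 0
  2 0 0 0 0
  0 0 0 0 0
  1 0 0 0 0
  0 0 0 0 1
After step 2: ants at (0,0),(2,0)
  1 0 0 0 0
  1 0 0 0 0
  1 0 0 0 0
  0 0 0 0 0
  0 0 0 0 0
After step 3: ants at (1,0),(1,0)
  0 0 0 0 0
  4 0 0 0 0
  0 0 0 0 0
  0 0 0 0 0
  0 0 0 0 0
After step 4: ants at (0,0),(0,0)
  3 0 0 0 0
  3 0 0 0 0
  0 0 0 0 0
  0 0 0 0 0
  0 0 0 0 0

3 0 0 0 0
3 0 0 0 0
0 0 0 0 0
0 0 0 0 0
0 0 0 0 0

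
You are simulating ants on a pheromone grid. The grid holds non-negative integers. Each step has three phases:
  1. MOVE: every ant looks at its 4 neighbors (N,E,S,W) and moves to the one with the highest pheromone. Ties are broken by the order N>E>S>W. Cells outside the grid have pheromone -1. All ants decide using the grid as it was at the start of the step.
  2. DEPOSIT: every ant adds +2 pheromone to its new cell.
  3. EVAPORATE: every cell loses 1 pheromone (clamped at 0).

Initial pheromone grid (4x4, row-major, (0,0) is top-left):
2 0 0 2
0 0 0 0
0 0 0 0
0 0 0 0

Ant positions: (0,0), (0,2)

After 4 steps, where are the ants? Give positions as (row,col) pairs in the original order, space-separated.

Step 1: ant0:(0,0)->E->(0,1) | ant1:(0,2)->E->(0,3)
  grid max=3 at (0,3)
Step 2: ant0:(0,1)->W->(0,0) | ant1:(0,3)->S->(1,3)
  grid max=2 at (0,0)
Step 3: ant0:(0,0)->E->(0,1) | ant1:(1,3)->N->(0,3)
  grid max=3 at (0,3)
Step 4: ant0:(0,1)->W->(0,0) | ant1:(0,3)->S->(1,3)
  grid max=2 at (0,0)

(0,0) (1,3)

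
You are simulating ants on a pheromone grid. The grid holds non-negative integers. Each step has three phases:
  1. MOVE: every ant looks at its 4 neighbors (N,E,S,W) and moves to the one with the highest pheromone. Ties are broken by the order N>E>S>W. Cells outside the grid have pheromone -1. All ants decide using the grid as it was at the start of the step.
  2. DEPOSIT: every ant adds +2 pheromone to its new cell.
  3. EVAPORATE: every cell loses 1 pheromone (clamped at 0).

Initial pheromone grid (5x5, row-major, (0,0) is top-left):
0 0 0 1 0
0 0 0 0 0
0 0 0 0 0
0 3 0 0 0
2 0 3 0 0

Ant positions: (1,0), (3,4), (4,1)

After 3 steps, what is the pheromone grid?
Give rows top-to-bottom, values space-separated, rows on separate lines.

After step 1: ants at (0,0),(2,4),(3,1)
  1 0 0 0 0
  0 0 0 0 0
  0 0 0 0 1
  0 4 0 0 0
  1 0 2 0 0
After step 2: ants at (0,1),(1,4),(2,1)
  0 1 0 0 0
  0 0 0 0 1
  0 1 0 0 0
  0 3 0 0 0
  0 0 1 0 0
After step 3: ants at (0,2),(0,4),(3,1)
  0 0 1 0 1
  0 0 0 0 0
  0 0 0 0 0
  0 4 0 0 0
  0 0 0 0 0

0 0 1 0 1
0 0 0 0 0
0 0 0 0 0
0 4 0 0 0
0 0 0 0 0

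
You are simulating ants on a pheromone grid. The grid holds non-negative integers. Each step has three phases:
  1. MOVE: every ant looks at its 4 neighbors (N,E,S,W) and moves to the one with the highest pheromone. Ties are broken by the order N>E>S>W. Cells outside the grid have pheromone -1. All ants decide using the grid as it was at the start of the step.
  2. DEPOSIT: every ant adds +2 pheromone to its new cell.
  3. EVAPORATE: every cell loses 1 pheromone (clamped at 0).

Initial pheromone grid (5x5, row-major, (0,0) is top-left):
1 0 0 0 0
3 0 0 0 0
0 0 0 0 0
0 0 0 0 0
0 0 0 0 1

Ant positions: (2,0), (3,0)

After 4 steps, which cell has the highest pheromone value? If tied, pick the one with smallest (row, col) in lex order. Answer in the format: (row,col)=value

Step 1: ant0:(2,0)->N->(1,0) | ant1:(3,0)->N->(2,0)
  grid max=4 at (1,0)
Step 2: ant0:(1,0)->S->(2,0) | ant1:(2,0)->N->(1,0)
  grid max=5 at (1,0)
Step 3: ant0:(2,0)->N->(1,0) | ant1:(1,0)->S->(2,0)
  grid max=6 at (1,0)
Step 4: ant0:(1,0)->S->(2,0) | ant1:(2,0)->N->(1,0)
  grid max=7 at (1,0)
Final grid:
  0 0 0 0 0
  7 0 0 0 0
  4 0 0 0 0
  0 0 0 0 0
  0 0 0 0 0
Max pheromone 7 at (1,0)

Answer: (1,0)=7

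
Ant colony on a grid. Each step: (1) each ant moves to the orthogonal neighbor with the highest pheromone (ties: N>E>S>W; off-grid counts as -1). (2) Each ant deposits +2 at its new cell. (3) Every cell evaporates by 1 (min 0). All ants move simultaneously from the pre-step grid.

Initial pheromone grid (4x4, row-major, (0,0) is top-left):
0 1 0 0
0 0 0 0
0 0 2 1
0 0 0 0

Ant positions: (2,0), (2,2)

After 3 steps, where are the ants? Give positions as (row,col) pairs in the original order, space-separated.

Step 1: ant0:(2,0)->N->(1,0) | ant1:(2,2)->E->(2,3)
  grid max=2 at (2,3)
Step 2: ant0:(1,0)->N->(0,0) | ant1:(2,3)->W->(2,2)
  grid max=2 at (2,2)
Step 3: ant0:(0,0)->E->(0,1) | ant1:(2,2)->E->(2,3)
  grid max=2 at (2,3)

(0,1) (2,3)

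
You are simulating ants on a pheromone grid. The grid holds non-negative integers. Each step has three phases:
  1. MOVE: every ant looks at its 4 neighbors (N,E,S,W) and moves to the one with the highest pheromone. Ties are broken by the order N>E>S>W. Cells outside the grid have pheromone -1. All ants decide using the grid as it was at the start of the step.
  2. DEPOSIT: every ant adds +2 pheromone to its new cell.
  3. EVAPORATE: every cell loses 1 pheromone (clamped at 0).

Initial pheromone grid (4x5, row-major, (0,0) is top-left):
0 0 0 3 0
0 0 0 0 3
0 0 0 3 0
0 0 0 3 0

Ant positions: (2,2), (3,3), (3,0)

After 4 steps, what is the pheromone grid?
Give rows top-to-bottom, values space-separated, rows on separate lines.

After step 1: ants at (2,3),(2,3),(2,0)
  0 0 0 2 0
  0 0 0 0 2
  1 0 0 6 0
  0 0 0 2 0
After step 2: ants at (3,3),(3,3),(1,0)
  0 0 0 1 0
  1 0 0 0 1
  0 0 0 5 0
  0 0 0 5 0
After step 3: ants at (2,3),(2,3),(0,0)
  1 0 0 0 0
  0 0 0 0 0
  0 0 0 8 0
  0 0 0 4 0
After step 4: ants at (3,3),(3,3),(0,1)
  0 1 0 0 0
  0 0 0 0 0
  0 0 0 7 0
  0 0 0 7 0

0 1 0 0 0
0 0 0 0 0
0 0 0 7 0
0 0 0 7 0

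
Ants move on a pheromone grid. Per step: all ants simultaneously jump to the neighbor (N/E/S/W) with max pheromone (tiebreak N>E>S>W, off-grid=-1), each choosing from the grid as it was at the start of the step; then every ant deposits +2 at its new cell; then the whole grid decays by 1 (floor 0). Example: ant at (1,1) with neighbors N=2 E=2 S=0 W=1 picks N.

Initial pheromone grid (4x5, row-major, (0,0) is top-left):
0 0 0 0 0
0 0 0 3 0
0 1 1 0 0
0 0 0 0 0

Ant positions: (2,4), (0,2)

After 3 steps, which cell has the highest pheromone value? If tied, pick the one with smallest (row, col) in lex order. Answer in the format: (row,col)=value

Step 1: ant0:(2,4)->N->(1,4) | ant1:(0,2)->E->(0,3)
  grid max=2 at (1,3)
Step 2: ant0:(1,4)->W->(1,3) | ant1:(0,3)->S->(1,3)
  grid max=5 at (1,3)
Step 3: ant0:(1,3)->N->(0,3) | ant1:(1,3)->N->(0,3)
  grid max=4 at (1,3)
Final grid:
  0 0 0 3 0
  0 0 0 4 0
  0 0 0 0 0
  0 0 0 0 0
Max pheromone 4 at (1,3)

Answer: (1,3)=4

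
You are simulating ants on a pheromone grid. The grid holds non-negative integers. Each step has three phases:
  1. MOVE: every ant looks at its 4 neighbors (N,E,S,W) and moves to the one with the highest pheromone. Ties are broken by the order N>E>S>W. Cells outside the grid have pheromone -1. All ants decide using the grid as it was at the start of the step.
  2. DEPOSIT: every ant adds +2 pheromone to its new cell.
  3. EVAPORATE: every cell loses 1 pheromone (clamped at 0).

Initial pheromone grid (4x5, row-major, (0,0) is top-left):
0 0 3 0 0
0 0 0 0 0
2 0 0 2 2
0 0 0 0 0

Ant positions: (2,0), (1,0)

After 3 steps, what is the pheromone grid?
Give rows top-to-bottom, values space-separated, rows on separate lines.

After step 1: ants at (1,0),(2,0)
  0 0 2 0 0
  1 0 0 0 0
  3 0 0 1 1
  0 0 0 0 0
After step 2: ants at (2,0),(1,0)
  0 0 1 0 0
  2 0 0 0 0
  4 0 0 0 0
  0 0 0 0 0
After step 3: ants at (1,0),(2,0)
  0 0 0 0 0
  3 0 0 0 0
  5 0 0 0 0
  0 0 0 0 0

0 0 0 0 0
3 0 0 0 0
5 0 0 0 0
0 0 0 0 0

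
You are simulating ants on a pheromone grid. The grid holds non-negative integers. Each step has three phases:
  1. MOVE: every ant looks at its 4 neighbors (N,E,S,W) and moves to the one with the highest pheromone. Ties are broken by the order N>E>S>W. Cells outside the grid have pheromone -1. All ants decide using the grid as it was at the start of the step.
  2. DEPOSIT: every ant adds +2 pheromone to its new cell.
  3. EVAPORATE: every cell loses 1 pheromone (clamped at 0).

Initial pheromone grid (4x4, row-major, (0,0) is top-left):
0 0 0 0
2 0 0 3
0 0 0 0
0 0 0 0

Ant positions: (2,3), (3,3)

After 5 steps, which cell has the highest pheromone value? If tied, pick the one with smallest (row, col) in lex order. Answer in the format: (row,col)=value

Step 1: ant0:(2,3)->N->(1,3) | ant1:(3,3)->N->(2,3)
  grid max=4 at (1,3)
Step 2: ant0:(1,3)->S->(2,3) | ant1:(2,3)->N->(1,3)
  grid max=5 at (1,3)
Step 3: ant0:(2,3)->N->(1,3) | ant1:(1,3)->S->(2,3)
  grid max=6 at (1,3)
Step 4: ant0:(1,3)->S->(2,3) | ant1:(2,3)->N->(1,3)
  grid max=7 at (1,3)
Step 5: ant0:(2,3)->N->(1,3) | ant1:(1,3)->S->(2,3)
  grid max=8 at (1,3)
Final grid:
  0 0 0 0
  0 0 0 8
  0 0 0 5
  0 0 0 0
Max pheromone 8 at (1,3)

Answer: (1,3)=8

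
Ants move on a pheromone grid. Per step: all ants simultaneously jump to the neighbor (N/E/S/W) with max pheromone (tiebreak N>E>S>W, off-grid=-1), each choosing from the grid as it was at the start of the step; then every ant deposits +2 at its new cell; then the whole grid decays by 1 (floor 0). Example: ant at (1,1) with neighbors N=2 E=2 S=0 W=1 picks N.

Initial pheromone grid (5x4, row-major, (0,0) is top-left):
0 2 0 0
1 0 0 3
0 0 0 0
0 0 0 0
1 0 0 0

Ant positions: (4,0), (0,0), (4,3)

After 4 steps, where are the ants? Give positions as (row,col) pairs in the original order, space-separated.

Step 1: ant0:(4,0)->N->(3,0) | ant1:(0,0)->E->(0,1) | ant2:(4,3)->N->(3,3)
  grid max=3 at (0,1)
Step 2: ant0:(3,0)->N->(2,0) | ant1:(0,1)->E->(0,2) | ant2:(3,3)->N->(2,3)
  grid max=2 at (0,1)
Step 3: ant0:(2,0)->N->(1,0) | ant1:(0,2)->W->(0,1) | ant2:(2,3)->N->(1,3)
  grid max=3 at (0,1)
Step 4: ant0:(1,0)->N->(0,0) | ant1:(0,1)->E->(0,2) | ant2:(1,3)->N->(0,3)
  grid max=2 at (0,1)

(0,0) (0,2) (0,3)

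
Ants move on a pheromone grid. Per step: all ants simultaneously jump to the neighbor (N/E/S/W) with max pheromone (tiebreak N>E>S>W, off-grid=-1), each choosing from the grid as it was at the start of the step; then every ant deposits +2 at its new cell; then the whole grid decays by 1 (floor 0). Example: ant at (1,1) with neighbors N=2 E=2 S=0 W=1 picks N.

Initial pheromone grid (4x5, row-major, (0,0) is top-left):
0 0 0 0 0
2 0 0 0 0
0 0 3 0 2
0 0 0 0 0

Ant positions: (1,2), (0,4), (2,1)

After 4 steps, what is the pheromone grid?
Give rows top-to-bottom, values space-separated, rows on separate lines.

After step 1: ants at (2,2),(1,4),(2,2)
  0 0 0 0 0
  1 0 0 0 1
  0 0 6 0 1
  0 0 0 0 0
After step 2: ants at (1,2),(2,4),(1,2)
  0 0 0 0 0
  0 0 3 0 0
  0 0 5 0 2
  0 0 0 0 0
After step 3: ants at (2,2),(1,4),(2,2)
  0 0 0 0 0
  0 0 2 0 1
  0 0 8 0 1
  0 0 0 0 0
After step 4: ants at (1,2),(2,4),(1,2)
  0 0 0 0 0
  0 0 5 0 0
  0 0 7 0 2
  0 0 0 0 0

0 0 0 0 0
0 0 5 0 0
0 0 7 0 2
0 0 0 0 0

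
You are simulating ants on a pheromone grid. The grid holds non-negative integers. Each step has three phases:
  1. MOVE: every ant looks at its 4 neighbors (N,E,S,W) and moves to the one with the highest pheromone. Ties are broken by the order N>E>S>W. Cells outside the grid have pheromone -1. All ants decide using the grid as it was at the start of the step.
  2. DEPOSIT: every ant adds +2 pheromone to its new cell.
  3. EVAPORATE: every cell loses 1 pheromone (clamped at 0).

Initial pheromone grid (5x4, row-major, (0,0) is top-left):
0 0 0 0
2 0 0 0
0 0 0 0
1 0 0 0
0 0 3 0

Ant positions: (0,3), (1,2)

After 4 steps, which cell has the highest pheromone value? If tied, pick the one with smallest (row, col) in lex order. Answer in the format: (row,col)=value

Step 1: ant0:(0,3)->S->(1,3) | ant1:(1,2)->N->(0,2)
  grid max=2 at (4,2)
Step 2: ant0:(1,3)->N->(0,3) | ant1:(0,2)->E->(0,3)
  grid max=3 at (0,3)
Step 3: ant0:(0,3)->S->(1,3) | ant1:(0,3)->S->(1,3)
  grid max=3 at (1,3)
Step 4: ant0:(1,3)->N->(0,3) | ant1:(1,3)->N->(0,3)
  grid max=5 at (0,3)
Final grid:
  0 0 0 5
  0 0 0 2
  0 0 0 0
  0 0 0 0
  0 0 0 0
Max pheromone 5 at (0,3)

Answer: (0,3)=5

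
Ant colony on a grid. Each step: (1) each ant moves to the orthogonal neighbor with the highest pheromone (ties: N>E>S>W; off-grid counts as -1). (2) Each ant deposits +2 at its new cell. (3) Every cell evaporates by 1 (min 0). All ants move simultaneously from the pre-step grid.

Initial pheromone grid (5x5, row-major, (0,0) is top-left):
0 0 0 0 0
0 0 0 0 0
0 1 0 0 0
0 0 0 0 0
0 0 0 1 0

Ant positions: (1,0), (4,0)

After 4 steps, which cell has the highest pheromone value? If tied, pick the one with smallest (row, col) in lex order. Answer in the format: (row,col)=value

Answer: (0,0)=1

Derivation:
Step 1: ant0:(1,0)->N->(0,0) | ant1:(4,0)->N->(3,0)
  grid max=1 at (0,0)
Step 2: ant0:(0,0)->E->(0,1) | ant1:(3,0)->N->(2,0)
  grid max=1 at (0,1)
Step 3: ant0:(0,1)->E->(0,2) | ant1:(2,0)->N->(1,0)
  grid max=1 at (0,2)
Step 4: ant0:(0,2)->E->(0,3) | ant1:(1,0)->N->(0,0)
  grid max=1 at (0,0)
Final grid:
  1 0 0 1 0
  0 0 0 0 0
  0 0 0 0 0
  0 0 0 0 0
  0 0 0 0 0
Max pheromone 1 at (0,0)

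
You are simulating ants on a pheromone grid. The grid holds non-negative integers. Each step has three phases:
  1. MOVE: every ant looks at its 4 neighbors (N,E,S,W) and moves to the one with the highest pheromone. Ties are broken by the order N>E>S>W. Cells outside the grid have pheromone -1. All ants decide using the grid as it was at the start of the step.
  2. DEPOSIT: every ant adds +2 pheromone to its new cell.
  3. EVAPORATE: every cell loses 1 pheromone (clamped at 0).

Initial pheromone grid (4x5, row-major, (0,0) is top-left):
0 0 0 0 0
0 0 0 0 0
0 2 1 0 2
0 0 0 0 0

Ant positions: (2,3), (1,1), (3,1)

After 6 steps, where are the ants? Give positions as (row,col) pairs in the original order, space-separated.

Step 1: ant0:(2,3)->E->(2,4) | ant1:(1,1)->S->(2,1) | ant2:(3,1)->N->(2,1)
  grid max=5 at (2,1)
Step 2: ant0:(2,4)->N->(1,4) | ant1:(2,1)->N->(1,1) | ant2:(2,1)->N->(1,1)
  grid max=4 at (2,1)
Step 3: ant0:(1,4)->S->(2,4) | ant1:(1,1)->S->(2,1) | ant2:(1,1)->S->(2,1)
  grid max=7 at (2,1)
Step 4: ant0:(2,4)->N->(1,4) | ant1:(2,1)->N->(1,1) | ant2:(2,1)->N->(1,1)
  grid max=6 at (2,1)
Step 5: ant0:(1,4)->S->(2,4) | ant1:(1,1)->S->(2,1) | ant2:(1,1)->S->(2,1)
  grid max=9 at (2,1)
Step 6: ant0:(2,4)->N->(1,4) | ant1:(2,1)->N->(1,1) | ant2:(2,1)->N->(1,1)
  grid max=8 at (2,1)

(1,4) (1,1) (1,1)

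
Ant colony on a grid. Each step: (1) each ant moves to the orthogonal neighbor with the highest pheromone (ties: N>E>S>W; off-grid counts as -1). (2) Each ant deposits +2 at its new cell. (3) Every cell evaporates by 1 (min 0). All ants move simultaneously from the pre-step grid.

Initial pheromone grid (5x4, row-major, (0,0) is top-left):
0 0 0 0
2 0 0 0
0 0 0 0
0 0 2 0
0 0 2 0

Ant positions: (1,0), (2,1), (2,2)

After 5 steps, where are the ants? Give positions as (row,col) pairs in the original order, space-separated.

Step 1: ant0:(1,0)->N->(0,0) | ant1:(2,1)->N->(1,1) | ant2:(2,2)->S->(3,2)
  grid max=3 at (3,2)
Step 2: ant0:(0,0)->S->(1,0) | ant1:(1,1)->W->(1,0) | ant2:(3,2)->S->(4,2)
  grid max=4 at (1,0)
Step 3: ant0:(1,0)->N->(0,0) | ant1:(1,0)->N->(0,0) | ant2:(4,2)->N->(3,2)
  grid max=3 at (0,0)
Step 4: ant0:(0,0)->S->(1,0) | ant1:(0,0)->S->(1,0) | ant2:(3,2)->S->(4,2)
  grid max=6 at (1,0)
Step 5: ant0:(1,0)->N->(0,0) | ant1:(1,0)->N->(0,0) | ant2:(4,2)->N->(3,2)
  grid max=5 at (0,0)

(0,0) (0,0) (3,2)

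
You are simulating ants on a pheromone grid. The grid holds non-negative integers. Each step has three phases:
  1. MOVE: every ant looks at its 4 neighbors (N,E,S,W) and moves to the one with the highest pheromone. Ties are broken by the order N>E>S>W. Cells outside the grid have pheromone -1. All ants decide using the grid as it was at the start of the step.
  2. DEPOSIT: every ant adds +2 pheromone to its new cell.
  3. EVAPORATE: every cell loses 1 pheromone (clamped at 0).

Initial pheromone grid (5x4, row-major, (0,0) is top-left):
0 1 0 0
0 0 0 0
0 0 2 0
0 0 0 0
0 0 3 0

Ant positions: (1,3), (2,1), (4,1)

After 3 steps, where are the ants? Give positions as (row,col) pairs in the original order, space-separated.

Step 1: ant0:(1,3)->N->(0,3) | ant1:(2,1)->E->(2,2) | ant2:(4,1)->E->(4,2)
  grid max=4 at (4,2)
Step 2: ant0:(0,3)->S->(1,3) | ant1:(2,2)->N->(1,2) | ant2:(4,2)->N->(3,2)
  grid max=3 at (4,2)
Step 3: ant0:(1,3)->W->(1,2) | ant1:(1,2)->S->(2,2) | ant2:(3,2)->S->(4,2)
  grid max=4 at (4,2)

(1,2) (2,2) (4,2)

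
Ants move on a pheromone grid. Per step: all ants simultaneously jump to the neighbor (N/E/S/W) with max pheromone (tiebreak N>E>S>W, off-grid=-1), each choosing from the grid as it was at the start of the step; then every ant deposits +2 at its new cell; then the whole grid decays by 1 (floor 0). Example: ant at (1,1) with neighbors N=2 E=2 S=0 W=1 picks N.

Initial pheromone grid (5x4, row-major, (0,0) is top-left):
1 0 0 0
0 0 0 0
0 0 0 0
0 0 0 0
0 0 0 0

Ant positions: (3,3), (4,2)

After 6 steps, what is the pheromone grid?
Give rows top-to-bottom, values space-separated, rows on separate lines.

After step 1: ants at (2,3),(3,2)
  0 0 0 0
  0 0 0 0
  0 0 0 1
  0 0 1 0
  0 0 0 0
After step 2: ants at (1,3),(2,2)
  0 0 0 0
  0 0 0 1
  0 0 1 0
  0 0 0 0
  0 0 0 0
After step 3: ants at (0,3),(1,2)
  0 0 0 1
  0 0 1 0
  0 0 0 0
  0 0 0 0
  0 0 0 0
After step 4: ants at (1,3),(0,2)
  0 0 1 0
  0 0 0 1
  0 0 0 0
  0 0 0 0
  0 0 0 0
After step 5: ants at (0,3),(0,3)
  0 0 0 3
  0 0 0 0
  0 0 0 0
  0 0 0 0
  0 0 0 0
After step 6: ants at (1,3),(1,3)
  0 0 0 2
  0 0 0 3
  0 0 0 0
  0 0 0 0
  0 0 0 0

0 0 0 2
0 0 0 3
0 0 0 0
0 0 0 0
0 0 0 0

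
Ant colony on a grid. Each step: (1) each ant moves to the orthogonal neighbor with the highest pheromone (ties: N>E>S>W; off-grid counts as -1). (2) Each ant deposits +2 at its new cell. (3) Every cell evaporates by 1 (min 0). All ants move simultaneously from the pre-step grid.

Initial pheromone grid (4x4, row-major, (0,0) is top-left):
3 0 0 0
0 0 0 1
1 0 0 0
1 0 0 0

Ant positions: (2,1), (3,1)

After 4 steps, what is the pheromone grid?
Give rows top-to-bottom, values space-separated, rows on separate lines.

After step 1: ants at (2,0),(3,0)
  2 0 0 0
  0 0 0 0
  2 0 0 0
  2 0 0 0
After step 2: ants at (3,0),(2,0)
  1 0 0 0
  0 0 0 0
  3 0 0 0
  3 0 0 0
After step 3: ants at (2,0),(3,0)
  0 0 0 0
  0 0 0 0
  4 0 0 0
  4 0 0 0
After step 4: ants at (3,0),(2,0)
  0 0 0 0
  0 0 0 0
  5 0 0 0
  5 0 0 0

0 0 0 0
0 0 0 0
5 0 0 0
5 0 0 0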